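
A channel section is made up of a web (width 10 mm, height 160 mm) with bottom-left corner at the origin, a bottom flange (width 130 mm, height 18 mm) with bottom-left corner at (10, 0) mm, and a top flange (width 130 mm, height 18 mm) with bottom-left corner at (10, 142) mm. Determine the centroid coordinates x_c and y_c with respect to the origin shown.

web: A = 10 × 160 = 1600.00, centroid at (5.00, 80.00).
bottom flange: A = 130 × 18 = 2340.00, centroid at (75.00, 9.00).
top flange: A = 130 × 18 = 2340.00, centroid at (75.00, 151.00).
ΣA = 6280.00 mm², ΣAx_c = 359000.00 mm³, ΣAy_c = 502400.00 mm³.
x_c = 359000.00/6280.00 = 57.17 mm; y_c = 502400.00/6280.00 = 80.00 mm.

x_c = 57.17 mm, y_c = 80.00 mm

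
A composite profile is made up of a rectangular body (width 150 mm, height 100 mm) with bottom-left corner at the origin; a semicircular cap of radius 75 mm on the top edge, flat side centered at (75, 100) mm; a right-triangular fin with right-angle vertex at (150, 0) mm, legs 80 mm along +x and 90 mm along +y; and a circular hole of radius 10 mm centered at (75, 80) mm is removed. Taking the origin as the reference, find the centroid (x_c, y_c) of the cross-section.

Part | A | x̄ᵢ | ȳᵢ | A·x̄ᵢ | A·ȳᵢ
rectangular body | 15000.00 | 75.00 | 50.00 | 1125000.00 | 750000.00
semicircular top | 8835.73 | 75.00 | 131.83 | 662679.70 | 1164822.93
triangular fin | 3600.00 | 176.67 | 30.00 | 636000.00 | 108000.00
hole | -314.16 | 75.00 | 80.00 | -23561.94 | -25132.74
Σ | 27121.57 |  |  | 2400117.76 | 1997690.19
x_c = 2400117.76 / 27121.57 = 88.49 mm
y_c = 1997690.19 / 27121.57 = 73.66 mm

x_c = 88.49 mm, y_c = 73.66 mm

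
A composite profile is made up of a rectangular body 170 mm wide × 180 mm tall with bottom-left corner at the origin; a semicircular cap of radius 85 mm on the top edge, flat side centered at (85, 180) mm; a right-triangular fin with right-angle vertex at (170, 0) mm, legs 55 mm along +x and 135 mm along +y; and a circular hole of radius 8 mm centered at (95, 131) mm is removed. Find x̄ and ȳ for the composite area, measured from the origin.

Part | A | x̄ᵢ | ȳᵢ | A·x̄ᵢ | A·ȳᵢ
rectangular body | 30600.00 | 85.00 | 90.00 | 2601000.00 | 2754000.00
semicircular top | 11349.00 | 85.00 | 216.08 | 964665.29 | 2452237.29
triangular fin | 3712.50 | 188.33 | 45.00 | 699187.50 | 167062.50
hole | -201.06 | 95.00 | 131.00 | -19100.88 | -26339.11
Σ | 45460.44 |  |  | 4245751.91 | 5346960.68
x̄ = 4245751.91 / 45460.44 = 93.39 mm
ȳ = 5346960.68 / 45460.44 = 117.62 mm

x̄ = 93.39 mm, ȳ = 117.62 mm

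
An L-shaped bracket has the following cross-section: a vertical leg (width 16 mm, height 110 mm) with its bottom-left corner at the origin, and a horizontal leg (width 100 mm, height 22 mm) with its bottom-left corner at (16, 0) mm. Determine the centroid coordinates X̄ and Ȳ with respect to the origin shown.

X̄ = 40.22 mm, Ȳ = 30.56 mm

vertical leg: A = 16 × 110 = 1760.00, centroid at (8.00, 55.00).
horizontal leg: A = 100 × 22 = 2200.00, centroid at (66.00, 11.00).
ΣA = 3960.00 mm², ΣAX̄ = 159280.00 mm³, ΣAȲ = 121000.00 mm³.
X̄ = 159280.00/3960.00 = 40.22 mm; Ȳ = 121000.00/3960.00 = 30.56 mm.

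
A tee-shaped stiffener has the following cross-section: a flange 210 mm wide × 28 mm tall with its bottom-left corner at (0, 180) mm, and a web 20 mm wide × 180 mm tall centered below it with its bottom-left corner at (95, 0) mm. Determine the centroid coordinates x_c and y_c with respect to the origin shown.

x_c = 105.00 mm, y_c = 154.51 mm

web: A = 20 × 180 = 3600.00, centroid at (105.00, 90.00).
flange: A = 210 × 28 = 5880.00, centroid at (105.00, 194.00).
ΣA = 9480.00 mm², ΣAx_c = 995400.00 mm³, ΣAy_c = 1464720.00 mm³.
x_c = 995400.00/9480.00 = 105.00 mm; y_c = 1464720.00/9480.00 = 154.51 mm.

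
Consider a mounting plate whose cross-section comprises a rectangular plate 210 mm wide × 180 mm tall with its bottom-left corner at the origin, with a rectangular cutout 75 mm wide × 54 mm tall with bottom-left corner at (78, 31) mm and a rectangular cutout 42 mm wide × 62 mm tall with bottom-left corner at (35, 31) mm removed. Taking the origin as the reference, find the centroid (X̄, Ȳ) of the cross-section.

plate: A = 210 × 180 = 37800.00, centroid at (105.00, 90.00).
hole 1: A = −(75 × 54) = -4050.00, centroid at (115.50, 58.00).
hole 2: A = −(42 × 62) = -2604.00, centroid at (56.00, 62.00).
ΣA = 31146.00 mm²
ΣAX̄ = (37800.00)(105.00) + (-4050.00)(115.50) + (-2604.00)(56.00) = 3355401.00 mm³
ΣAȲ = (37800.00)(90.00) + (-4050.00)(58.00) + (-2604.00)(62.00) = 3005652.00 mm³
X̄ = 3355401.00 / 31146.00 = 107.73 mm
Ȳ = 3005652.00 / 31146.00 = 96.50 mm

X̄ = 107.73 mm, Ȳ = 96.50 mm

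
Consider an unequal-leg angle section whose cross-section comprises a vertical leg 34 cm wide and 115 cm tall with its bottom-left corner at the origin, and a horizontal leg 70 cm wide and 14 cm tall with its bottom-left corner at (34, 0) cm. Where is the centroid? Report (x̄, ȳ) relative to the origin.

vertical leg: A = 34 × 115 = 3910.00, centroid at (17.00, 57.50).
horizontal leg: A = 70 × 14 = 980.00, centroid at (69.00, 7.00).
ΣA = 4890.00 cm²
ΣAx̄ = (3910.00)(17.00) + (980.00)(69.00) = 134090.00 cm³
ΣAȳ = (3910.00)(57.50) + (980.00)(7.00) = 231685.00 cm³
x̄ = 134090.00 / 4890.00 = 27.42 cm
ȳ = 231685.00 / 4890.00 = 47.38 cm

x̄ = 27.42 cm, ȳ = 47.38 cm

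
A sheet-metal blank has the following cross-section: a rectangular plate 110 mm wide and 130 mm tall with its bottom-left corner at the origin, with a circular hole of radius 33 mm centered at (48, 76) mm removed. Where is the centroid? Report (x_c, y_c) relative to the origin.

plate: A = 110 × 130 = 14300.00, centroid at (55.00, 65.00).
hole: A = −π·33² = -3421.19, centroid at (48.00, 76.00).
ΣA = 10878.81 mm²
ΣAx_c = (14300.00)(55.00) + (-3421.19)(48.00) = 622282.67 mm³
ΣAy_c = (14300.00)(65.00) + (-3421.19)(76.00) = 669489.23 mm³
x_c = 622282.67 / 10878.81 = 57.20 mm
y_c = 669489.23 / 10878.81 = 61.54 mm

x_c = 57.20 mm, y_c = 61.54 mm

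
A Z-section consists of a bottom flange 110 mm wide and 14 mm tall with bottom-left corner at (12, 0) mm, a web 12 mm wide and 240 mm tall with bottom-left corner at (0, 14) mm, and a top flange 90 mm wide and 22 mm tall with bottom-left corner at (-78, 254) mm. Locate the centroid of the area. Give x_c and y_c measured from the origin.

bottom flange: A = 110 × 14 = 1540.00, centroid at (67.00, 7.00).
web: A = 12 × 240 = 2880.00, centroid at (6.00, 134.00).
top flange: A = 90 × 22 = 1980.00, centroid at (-33.00, 265.00).
ΣA = 6400.00 mm²
ΣAx_c = (1540.00)(67.00) + (2880.00)(6.00) + (1980.00)(-33.00) = 55120.00 mm³
ΣAy_c = (1540.00)(7.00) + (2880.00)(134.00) + (1980.00)(265.00) = 921400.00 mm³
x_c = 55120.00 / 6400.00 = 8.61 mm
y_c = 921400.00 / 6400.00 = 143.97 mm

x_c = 8.61 mm, y_c = 143.97 mm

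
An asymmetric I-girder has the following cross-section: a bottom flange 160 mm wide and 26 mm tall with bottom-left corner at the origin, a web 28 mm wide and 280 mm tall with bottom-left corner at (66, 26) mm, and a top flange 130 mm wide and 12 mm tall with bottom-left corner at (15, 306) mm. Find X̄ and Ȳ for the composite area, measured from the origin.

X̄ = 80.00 mm, Ȳ = 135.86 mm

bottom flange: A = 160 × 26 = 4160.00, centroid at (80.00, 13.00).
web: A = 28 × 280 = 7840.00, centroid at (80.00, 166.00).
top flange: A = 130 × 12 = 1560.00, centroid at (80.00, 312.00).
ΣA = 13560.00 mm²
ΣAX̄ = (4160.00)(80.00) + (7840.00)(80.00) + (1560.00)(80.00) = 1084800.00 mm³
ΣAȲ = (4160.00)(13.00) + (7840.00)(166.00) + (1560.00)(312.00) = 1842240.00 mm³
X̄ = 1084800.00 / 13560.00 = 80.00 mm
Ȳ = 1842240.00 / 13560.00 = 135.86 mm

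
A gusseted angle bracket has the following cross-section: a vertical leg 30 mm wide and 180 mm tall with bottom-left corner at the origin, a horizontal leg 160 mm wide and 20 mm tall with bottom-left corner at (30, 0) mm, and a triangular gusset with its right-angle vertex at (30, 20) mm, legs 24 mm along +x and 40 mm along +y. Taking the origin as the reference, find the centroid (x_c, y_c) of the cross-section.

x_c = 49.70 mm, y_c = 58.81 mm

Part | A | x̄ᵢ | ȳᵢ | A·x̄ᵢ | A·ȳᵢ
vertical leg | 5400.00 | 15.00 | 90.00 | 81000.00 | 486000.00
horizontal leg | 3200.00 | 110.00 | 10.00 | 352000.00 | 32000.00
gusset | 480.00 | 38.00 | 33.33 | 18240.00 | 16000.00
Σ | 9080.00 |  |  | 451240.00 | 534000.00
x_c = 451240.00 / 9080.00 = 49.70 mm
y_c = 534000.00 / 9080.00 = 58.81 mm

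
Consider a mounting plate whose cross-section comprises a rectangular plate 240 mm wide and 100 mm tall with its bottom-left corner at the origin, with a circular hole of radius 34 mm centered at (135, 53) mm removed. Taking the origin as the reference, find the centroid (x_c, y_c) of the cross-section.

plate: A = 240 × 100 = 24000.00, centroid at (120.00, 50.00).
hole: A = −π·34² = -3631.68, centroid at (135.00, 53.00).
ΣA = 20368.32 mm², ΣAx_c = 2389723.05 mm³, ΣAy_c = 1007520.90 mm³.
x_c = 2389723.05/20368.32 = 117.33 mm; y_c = 1007520.90/20368.32 = 49.47 mm.

x_c = 117.33 mm, y_c = 49.47 mm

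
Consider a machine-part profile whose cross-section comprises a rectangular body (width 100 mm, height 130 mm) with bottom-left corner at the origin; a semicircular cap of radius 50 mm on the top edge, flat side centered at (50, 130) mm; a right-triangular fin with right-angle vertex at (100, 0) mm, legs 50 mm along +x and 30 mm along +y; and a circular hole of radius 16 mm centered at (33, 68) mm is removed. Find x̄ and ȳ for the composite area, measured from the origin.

x̄ = 53.77 mm, ȳ = 82.48 mm

Part | A | x̄ᵢ | ȳᵢ | A·x̄ᵢ | A·ȳᵢ
rectangular body | 13000.00 | 50.00 | 65.00 | 650000.00 | 845000.00
semicircular top | 3926.99 | 50.00 | 151.22 | 196349.54 | 593842.14
triangular fin | 750.00 | 116.67 | 10.00 | 87500.00 | 7500.00
hole | -804.25 | 33.00 | 68.00 | -26540.17 | -54688.84
Σ | 16872.74 |  |  | 907309.37 | 1391653.29
x̄ = 907309.37 / 16872.74 = 53.77 mm
ȳ = 1391653.29 / 16872.74 = 82.48 mm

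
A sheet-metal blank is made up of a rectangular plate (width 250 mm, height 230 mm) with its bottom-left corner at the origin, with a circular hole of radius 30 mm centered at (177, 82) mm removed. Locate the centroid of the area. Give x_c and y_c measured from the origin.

x_c = 122.31 mm, y_c = 116.71 mm

plate: A = 250 × 230 = 57500.00, centroid at (125.00, 115.00).
hole: A = −π·30² = -2827.43, centroid at (177.00, 82.00).
ΣA = 54672.57 mm², ΣAx_c = 6687044.29 mm³, ΣAy_c = 6380650.46 mm³.
x_c = 6687044.29/54672.57 = 122.31 mm; y_c = 6380650.46/54672.57 = 116.71 mm.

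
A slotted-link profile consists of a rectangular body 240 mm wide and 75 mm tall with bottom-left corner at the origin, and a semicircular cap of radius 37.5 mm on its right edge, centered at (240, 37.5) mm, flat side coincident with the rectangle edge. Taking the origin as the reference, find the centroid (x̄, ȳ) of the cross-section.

rectangular body: A = 240 × 75 = 18000.00, centroid at (120.00, 37.50).
semicircular end: A = ½π·37.5² = 2208.93, centroid at (255.92, 37.50).
ΣA = 20208.93 mm², ΣAx̄ = 2725300.01 mm³, ΣAȳ = 757834.96 mm³.
x̄ = 2725300.01/20208.93 = 134.86 mm; ȳ = 757834.96/20208.93 = 37.50 mm.

x̄ = 134.86 mm, ȳ = 37.50 mm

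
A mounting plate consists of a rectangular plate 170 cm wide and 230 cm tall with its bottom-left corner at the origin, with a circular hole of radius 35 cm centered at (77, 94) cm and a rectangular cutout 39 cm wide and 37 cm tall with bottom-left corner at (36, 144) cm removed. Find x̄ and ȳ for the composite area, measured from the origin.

x̄ = 87.17 cm, ȳ = 115.36 cm

plate: A = 170 × 230 = 39100.00, centroid at (85.00, 115.00).
hole 1: A = −π·35² = -3848.45, centroid at (77.00, 94.00).
hole 2: A = −(39 × 37) = -1443.00, centroid at (55.50, 162.50).
ΣA = 33808.55 cm²
ΣAx̄ = (39100.00)(85.00) + (-3848.45)(77.00) + (-1443.00)(55.50) = 2947082.77 cm³
ΣAȳ = (39100.00)(115.00) + (-3848.45)(94.00) + (-1443.00)(162.50) = 3900258.11 cm³
x̄ = 2947082.77 / 33808.55 = 87.17 cm
ȳ = 3900258.11 / 33808.55 = 115.36 cm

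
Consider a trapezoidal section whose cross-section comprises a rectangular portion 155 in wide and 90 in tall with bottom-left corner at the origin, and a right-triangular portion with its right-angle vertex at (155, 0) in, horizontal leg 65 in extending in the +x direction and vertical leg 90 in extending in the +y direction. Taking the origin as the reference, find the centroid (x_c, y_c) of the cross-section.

rectangular portion: A = 155 × 90 = 13950.00, centroid at (77.50, 45.00).
triangular portion: A = ½·65·90 = 2925.00, centroid at (176.67, 30.00).
ΣA = 16875.00 in²
ΣAx_c = (13950.00)(77.50) + (2925.00)(176.67) = 1597875.00 in³
ΣAy_c = (13950.00)(45.00) + (2925.00)(30.00) = 715500.00 in³
x_c = 1597875.00 / 16875.00 = 94.69 in
y_c = 715500.00 / 16875.00 = 42.40 in

x_c = 94.69 in, y_c = 42.40 in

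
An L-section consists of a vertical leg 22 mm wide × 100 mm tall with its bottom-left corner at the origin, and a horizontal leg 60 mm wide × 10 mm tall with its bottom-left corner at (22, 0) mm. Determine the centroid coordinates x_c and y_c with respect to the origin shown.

vertical leg: A = 22 × 100 = 2200.00, centroid at (11.00, 50.00).
horizontal leg: A = 60 × 10 = 600.00, centroid at (52.00, 5.00).
ΣA = 2800.00 mm²
ΣAx_c = (2200.00)(11.00) + (600.00)(52.00) = 55400.00 mm³
ΣAy_c = (2200.00)(50.00) + (600.00)(5.00) = 113000.00 mm³
x_c = 55400.00 / 2800.00 = 19.79 mm
y_c = 113000.00 / 2800.00 = 40.36 mm

x_c = 19.79 mm, y_c = 40.36 mm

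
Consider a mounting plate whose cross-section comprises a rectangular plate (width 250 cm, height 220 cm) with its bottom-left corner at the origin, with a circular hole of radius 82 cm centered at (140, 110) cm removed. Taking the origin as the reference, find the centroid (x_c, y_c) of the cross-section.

x_c = 115.65 cm, y_c = 110.00 cm

plate: A = 250 × 220 = 55000.00, centroid at (125.00, 110.00).
hole: A = −π·82² = -21124.07, centroid at (140.00, 110.00).
ΣA = 33875.93 cm²
ΣAx_c = (55000.00)(125.00) + (-21124.07)(140.00) = 3917630.34 cm³
ΣAy_c = (55000.00)(110.00) + (-21124.07)(110.00) = 3726352.41 cm³
x_c = 3917630.34 / 33875.93 = 115.65 cm
y_c = 3726352.41 / 33875.93 = 110.00 cm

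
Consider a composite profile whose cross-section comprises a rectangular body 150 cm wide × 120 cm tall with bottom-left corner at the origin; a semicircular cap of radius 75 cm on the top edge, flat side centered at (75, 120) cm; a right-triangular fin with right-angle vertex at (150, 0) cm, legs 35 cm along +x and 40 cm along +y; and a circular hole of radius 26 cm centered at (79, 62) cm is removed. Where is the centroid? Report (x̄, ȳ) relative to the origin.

x̄ = 77.05 cm, ȳ = 90.48 cm

rectangular body: A = 150 × 120 = 18000.00, centroid at (75.00, 60.00).
semicircular top: A = ½π·75² = 8835.73, centroid at (75.00, 151.83).
triangular fin: A = ½·35·40 = 700.00, centroid at (161.67, 13.33).
hole: A = −π·26² = -2123.72, centroid at (79.00, 62.00).
ΣA = 25412.01 cm²
ΣAx̄ = (18000.00)(75.00) + (8835.73)(75.00) + (700.00)(161.67) + (-2123.72)(79.00) = 1958072.75 cm³
ΣAȳ = (18000.00)(60.00) + (8835.73)(151.83) + (700.00)(13.33) + (-2123.72)(62.00) = 2299200.42 cm³
x̄ = 1958072.75 / 25412.01 = 77.05 cm
ȳ = 2299200.42 / 25412.01 = 90.48 cm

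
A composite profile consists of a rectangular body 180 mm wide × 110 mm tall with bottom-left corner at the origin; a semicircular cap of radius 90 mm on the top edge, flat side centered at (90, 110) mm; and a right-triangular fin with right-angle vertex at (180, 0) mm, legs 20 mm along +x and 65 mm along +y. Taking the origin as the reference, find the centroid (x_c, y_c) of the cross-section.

rectangular body: A = 180 × 110 = 19800.00, centroid at (90.00, 55.00).
semicircular top: A = ½π·90² = 12723.45, centroid at (90.00, 148.20).
triangular fin: A = ½·20·65 = 650.00, centroid at (186.67, 21.67).
ΣA = 33173.45 mm²
ΣAx_c = (19800.00)(90.00) + (12723.45)(90.00) + (650.00)(186.67) = 3048443.86 mm³
ΣAy_c = (19800.00)(55.00) + (12723.45)(148.20) + (650.00)(21.67) = 2988662.86 mm³
x_c = 3048443.86 / 33173.45 = 91.89 mm
y_c = 2988662.86 / 33173.45 = 90.09 mm

x_c = 91.89 mm, y_c = 90.09 mm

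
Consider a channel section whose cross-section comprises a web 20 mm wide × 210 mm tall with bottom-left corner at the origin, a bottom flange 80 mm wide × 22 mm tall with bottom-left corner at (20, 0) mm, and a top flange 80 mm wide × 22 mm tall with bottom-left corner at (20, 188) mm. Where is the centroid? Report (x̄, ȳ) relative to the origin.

x̄ = 32.80 mm, ȳ = 105.00 mm

web: A = 20 × 210 = 4200.00, centroid at (10.00, 105.00).
bottom flange: A = 80 × 22 = 1760.00, centroid at (60.00, 11.00).
top flange: A = 80 × 22 = 1760.00, centroid at (60.00, 199.00).
ΣA = 7720.00 mm²
ΣAx̄ = (4200.00)(10.00) + (1760.00)(60.00) + (1760.00)(60.00) = 253200.00 mm³
ΣAȳ = (4200.00)(105.00) + (1760.00)(11.00) + (1760.00)(199.00) = 810600.00 mm³
x̄ = 253200.00 / 7720.00 = 32.80 mm
ȳ = 810600.00 / 7720.00 = 105.00 mm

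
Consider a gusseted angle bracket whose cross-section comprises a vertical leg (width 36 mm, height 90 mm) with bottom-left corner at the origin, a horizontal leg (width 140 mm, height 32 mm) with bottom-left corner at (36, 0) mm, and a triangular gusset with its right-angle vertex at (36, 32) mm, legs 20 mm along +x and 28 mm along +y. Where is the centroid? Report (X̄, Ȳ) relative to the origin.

X̄ = 68.14 mm, Ȳ = 28.63 mm

vertical leg: A = 36 × 90 = 3240.00, centroid at (18.00, 45.00).
horizontal leg: A = 140 × 32 = 4480.00, centroid at (106.00, 16.00).
gusset: A = ½·20·28 = 280.00, centroid at (42.67, 41.33).
ΣA = 8000.00 mm², ΣAX̄ = 545146.67 mm³, ΣAȲ = 229053.33 mm³.
X̄ = 545146.67/8000.00 = 68.14 mm; Ȳ = 229053.33/8000.00 = 28.63 mm.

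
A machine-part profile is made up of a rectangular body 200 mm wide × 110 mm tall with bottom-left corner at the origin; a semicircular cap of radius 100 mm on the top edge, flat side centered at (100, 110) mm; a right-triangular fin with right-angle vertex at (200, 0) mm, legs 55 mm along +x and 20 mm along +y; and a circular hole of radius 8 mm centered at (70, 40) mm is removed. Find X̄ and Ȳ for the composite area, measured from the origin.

rectangular body: A = 200 × 110 = 22000.00, centroid at (100.00, 55.00).
semicircular top: A = ½π·100² = 15707.96, centroid at (100.00, 152.44).
triangular fin: A = ½·55·20 = 550.00, centroid at (218.33, 6.67).
hole: A = −π·8² = -201.06, centroid at (70.00, 40.00).
ΣA = 38056.90 mm²
ΣAX̄ = (22000.00)(100.00) + (15707.96)(100.00) + (550.00)(218.33) + (-201.06)(70.00) = 3876805.33 mm³
ΣAȲ = (22000.00)(55.00) + (15707.96)(152.44) + (550.00)(6.67) + (-201.06)(40.00) = 3600166.82 mm³
X̄ = 3876805.33 / 38056.90 = 101.87 mm
Ȳ = 3600166.82 / 38056.90 = 94.60 mm

X̄ = 101.87 mm, Ȳ = 94.60 mm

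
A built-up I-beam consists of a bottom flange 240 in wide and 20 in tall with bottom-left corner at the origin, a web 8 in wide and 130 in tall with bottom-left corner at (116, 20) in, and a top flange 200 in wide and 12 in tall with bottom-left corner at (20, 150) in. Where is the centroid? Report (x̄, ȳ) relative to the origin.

bottom flange: A = 240 × 20 = 4800.00, centroid at (120.00, 10.00).
web: A = 8 × 130 = 1040.00, centroid at (120.00, 85.00).
top flange: A = 200 × 12 = 2400.00, centroid at (120.00, 156.00).
ΣA = 8240.00 in²
ΣAx̄ = (4800.00)(120.00) + (1040.00)(120.00) + (2400.00)(120.00) = 988800.00 in³
ΣAȳ = (4800.00)(10.00) + (1040.00)(85.00) + (2400.00)(156.00) = 510800.00 in³
x̄ = 988800.00 / 8240.00 = 120.00 in
ȳ = 510800.00 / 8240.00 = 61.99 in

x̄ = 120.00 in, ȳ = 61.99 in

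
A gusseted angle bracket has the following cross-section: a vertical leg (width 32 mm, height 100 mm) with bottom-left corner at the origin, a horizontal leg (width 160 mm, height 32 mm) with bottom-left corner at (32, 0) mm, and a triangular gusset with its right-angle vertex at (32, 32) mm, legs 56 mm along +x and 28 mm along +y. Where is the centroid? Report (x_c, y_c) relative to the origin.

x_c = 72.97 mm, y_c = 30.13 mm

Part | A | x̄ᵢ | ȳᵢ | A·x̄ᵢ | A·ȳᵢ
vertical leg | 3200.00 | 16.00 | 50.00 | 51200.00 | 160000.00
horizontal leg | 5120.00 | 112.00 | 16.00 | 573440.00 | 81920.00
gusset | 784.00 | 50.67 | 41.33 | 39722.67 | 32405.33
Σ | 9104.00 |  |  | 664362.67 | 274325.33
x_c = 664362.67 / 9104.00 = 72.97 mm
y_c = 274325.33 / 9104.00 = 30.13 mm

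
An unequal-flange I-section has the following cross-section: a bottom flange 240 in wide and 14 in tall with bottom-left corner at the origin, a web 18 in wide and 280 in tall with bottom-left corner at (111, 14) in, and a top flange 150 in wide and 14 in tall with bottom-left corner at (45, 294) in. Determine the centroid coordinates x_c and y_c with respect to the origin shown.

bottom flange: A = 240 × 14 = 3360.00, centroid at (120.00, 7.00).
web: A = 18 × 280 = 5040.00, centroid at (120.00, 154.00).
top flange: A = 150 × 14 = 2100.00, centroid at (120.00, 301.00).
ΣA = 10500.00 in²
ΣAx_c = (3360.00)(120.00) + (5040.00)(120.00) + (2100.00)(120.00) = 1260000.00 in³
ΣAy_c = (3360.00)(7.00) + (5040.00)(154.00) + (2100.00)(301.00) = 1431780.00 in³
x_c = 1260000.00 / 10500.00 = 120.00 in
y_c = 1431780.00 / 10500.00 = 136.36 in

x_c = 120.00 in, y_c = 136.36 in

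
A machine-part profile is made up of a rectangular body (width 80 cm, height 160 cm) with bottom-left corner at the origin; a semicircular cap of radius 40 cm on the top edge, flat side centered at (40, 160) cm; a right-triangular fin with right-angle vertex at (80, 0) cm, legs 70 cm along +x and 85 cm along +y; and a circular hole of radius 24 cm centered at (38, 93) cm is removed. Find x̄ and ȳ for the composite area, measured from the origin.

Part | A | x̄ᵢ | ȳᵢ | A·x̄ᵢ | A·ȳᵢ
rectangular body | 12800.00 | 40.00 | 80.00 | 512000.00 | 1024000.00
semicircular top | 2513.27 | 40.00 | 176.98 | 100530.96 | 444790.53
triangular fin | 2975.00 | 103.33 | 28.33 | 307416.67 | 84291.67
hole | -1809.56 | 38.00 | 93.00 | -68763.18 | -168288.84
Σ | 16478.72 |  |  | 851184.45 | 1384793.36
x̄ = 851184.45 / 16478.72 = 51.65 cm
ȳ = 1384793.36 / 16478.72 = 84.04 cm

x̄ = 51.65 cm, ȳ = 84.04 cm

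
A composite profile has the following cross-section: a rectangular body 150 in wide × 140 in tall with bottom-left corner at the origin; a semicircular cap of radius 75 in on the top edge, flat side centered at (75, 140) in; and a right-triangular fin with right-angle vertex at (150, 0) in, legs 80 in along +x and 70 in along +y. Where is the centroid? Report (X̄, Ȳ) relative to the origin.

X̄ = 83.72 in, Ȳ = 93.57 in

Part | A | x̄ᵢ | ȳᵢ | A·x̄ᵢ | A·ȳᵢ
rectangular body | 21000.00 | 75.00 | 70.00 | 1575000.00 | 1470000.00
semicircular top | 8835.73 | 75.00 | 171.83 | 662679.70 | 1518252.11
triangular fin | 2800.00 | 176.67 | 23.33 | 494666.67 | 65333.33
Σ | 32635.73 |  |  | 2732346.37 | 3053585.44
X̄ = 2732346.37 / 32635.73 = 83.72 in
Ȳ = 3053585.44 / 32635.73 = 93.57 in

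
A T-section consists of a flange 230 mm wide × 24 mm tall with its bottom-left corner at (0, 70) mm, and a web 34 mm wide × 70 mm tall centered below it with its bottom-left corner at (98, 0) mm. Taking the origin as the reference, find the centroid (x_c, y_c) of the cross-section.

Part | A | x̄ᵢ | ȳᵢ | A·x̄ᵢ | A·ȳᵢ
web | 2380.00 | 115.00 | 35.00 | 273700.00 | 83300.00
flange | 5520.00 | 115.00 | 82.00 | 634800.00 | 452640.00
Σ | 7900.00 |  |  | 908500.00 | 535940.00
x_c = 908500.00 / 7900.00 = 115.00 mm
y_c = 535940.00 / 7900.00 = 67.84 mm

x_c = 115.00 mm, y_c = 67.84 mm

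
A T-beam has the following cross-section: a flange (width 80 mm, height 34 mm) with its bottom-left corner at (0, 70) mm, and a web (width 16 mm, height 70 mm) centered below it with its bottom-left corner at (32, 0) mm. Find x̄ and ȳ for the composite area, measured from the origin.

web: A = 16 × 70 = 1120.00, centroid at (40.00, 35.00).
flange: A = 80 × 34 = 2720.00, centroid at (40.00, 87.00).
ΣA = 3840.00 mm²
ΣAx̄ = (1120.00)(40.00) + (2720.00)(40.00) = 153600.00 mm³
ΣAȳ = (1120.00)(35.00) + (2720.00)(87.00) = 275840.00 mm³
x̄ = 153600.00 / 3840.00 = 40.00 mm
ȳ = 275840.00 / 3840.00 = 71.83 mm

x̄ = 40.00 mm, ȳ = 71.83 mm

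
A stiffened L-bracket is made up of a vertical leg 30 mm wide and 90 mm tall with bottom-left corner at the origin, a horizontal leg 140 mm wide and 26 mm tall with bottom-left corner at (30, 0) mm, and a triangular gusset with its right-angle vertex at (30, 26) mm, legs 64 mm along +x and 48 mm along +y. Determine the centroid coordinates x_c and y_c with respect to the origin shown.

Part | A | x̄ᵢ | ȳᵢ | A·x̄ᵢ | A·ȳᵢ
vertical leg | 2700.00 | 15.00 | 45.00 | 40500.00 | 121500.00
horizontal leg | 3640.00 | 100.00 | 13.00 | 364000.00 | 47320.00
gusset | 1536.00 | 51.33 | 42.00 | 78848.00 | 64512.00
Σ | 7876.00 |  |  | 483348.00 | 233332.00
x_c = 483348.00 / 7876.00 = 61.37 mm
y_c = 233332.00 / 7876.00 = 29.63 mm

x_c = 61.37 mm, y_c = 29.63 mm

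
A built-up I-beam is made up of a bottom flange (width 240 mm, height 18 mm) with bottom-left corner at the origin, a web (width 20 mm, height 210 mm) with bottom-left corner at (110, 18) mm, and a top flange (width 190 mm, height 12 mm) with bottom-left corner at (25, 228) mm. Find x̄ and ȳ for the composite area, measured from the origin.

x̄ = 120.00 mm, ȳ = 100.83 mm

Part | A | x̄ᵢ | ȳᵢ | A·x̄ᵢ | A·ȳᵢ
bottom flange | 4320.00 | 120.00 | 9.00 | 518400.00 | 38880.00
web | 4200.00 | 120.00 | 123.00 | 504000.00 | 516600.00
top flange | 2280.00 | 120.00 | 234.00 | 273600.00 | 533520.00
Σ | 10800.00 |  |  | 1296000.00 | 1089000.00
x̄ = 1296000.00 / 10800.00 = 120.00 mm
ȳ = 1089000.00 / 10800.00 = 100.83 mm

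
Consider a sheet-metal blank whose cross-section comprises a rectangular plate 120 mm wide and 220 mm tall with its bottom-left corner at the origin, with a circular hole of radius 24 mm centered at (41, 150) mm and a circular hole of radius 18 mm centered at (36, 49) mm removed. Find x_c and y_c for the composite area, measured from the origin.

x_c = 62.49 mm, y_c = 109.56 mm

plate: A = 120 × 220 = 26400.00, centroid at (60.00, 110.00).
hole 1: A = −π·24² = -1809.56, centroid at (41.00, 150.00).
hole 2: A = −π·18² = -1017.88, centroid at (36.00, 49.00).
ΣA = 23572.57 mm²
ΣAx_c = (26400.00)(60.00) + (-1809.56)(41.00) + (-1017.88)(36.00) = 1473164.61 mm³
ΣAy_c = (26400.00)(110.00) + (-1809.56)(150.00) + (-1017.88)(49.00) = 2582690.47 mm³
x_c = 1473164.61 / 23572.57 = 62.49 mm
y_c = 2582690.47 / 23572.57 = 109.56 mm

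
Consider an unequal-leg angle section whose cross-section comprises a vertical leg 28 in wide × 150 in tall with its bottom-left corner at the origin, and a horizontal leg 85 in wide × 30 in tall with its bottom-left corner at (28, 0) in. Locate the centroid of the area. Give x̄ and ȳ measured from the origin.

x̄ = 35.34 in, ȳ = 52.33 in

vertical leg: A = 28 × 150 = 4200.00, centroid at (14.00, 75.00).
horizontal leg: A = 85 × 30 = 2550.00, centroid at (70.50, 15.00).
ΣA = 6750.00 in², ΣAx̄ = 238575.00 in³, ΣAȳ = 353250.00 in³.
x̄ = 238575.00/6750.00 = 35.34 in; ȳ = 353250.00/6750.00 = 52.33 in.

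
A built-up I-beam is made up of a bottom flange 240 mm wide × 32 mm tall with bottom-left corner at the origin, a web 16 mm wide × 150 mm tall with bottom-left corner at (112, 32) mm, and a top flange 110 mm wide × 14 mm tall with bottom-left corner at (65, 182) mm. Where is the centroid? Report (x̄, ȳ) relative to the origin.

bottom flange: A = 240 × 32 = 7680.00, centroid at (120.00, 16.00).
web: A = 16 × 150 = 2400.00, centroid at (120.00, 107.00).
top flange: A = 110 × 14 = 1540.00, centroid at (120.00, 189.00).
ΣA = 11620.00 mm²
ΣAx̄ = (7680.00)(120.00) + (2400.00)(120.00) + (1540.00)(120.00) = 1394400.00 mm³
ΣAȳ = (7680.00)(16.00) + (2400.00)(107.00) + (1540.00)(189.00) = 670740.00 mm³
x̄ = 1394400.00 / 11620.00 = 120.00 mm
ȳ = 670740.00 / 11620.00 = 57.72 mm

x̄ = 120.00 mm, ȳ = 57.72 mm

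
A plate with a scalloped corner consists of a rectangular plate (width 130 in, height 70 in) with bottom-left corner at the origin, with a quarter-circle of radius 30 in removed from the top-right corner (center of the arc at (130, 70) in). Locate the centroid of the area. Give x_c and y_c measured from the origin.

plate: A = 130 × 70 = 9100.00, centroid at (65.00, 35.00).
removed quarter-circle: A = −¼π·30² = -706.86, centroid at (117.27, 57.27).
ΣA = 8393.14 in², ΣAx_c = 508608.41 in³, ΣAy_c = 278019.92 in³.
x_c = 508608.41/8393.14 = 60.60 in; y_c = 278019.92/8393.14 = 33.12 in.

x_c = 60.60 in, y_c = 33.12 in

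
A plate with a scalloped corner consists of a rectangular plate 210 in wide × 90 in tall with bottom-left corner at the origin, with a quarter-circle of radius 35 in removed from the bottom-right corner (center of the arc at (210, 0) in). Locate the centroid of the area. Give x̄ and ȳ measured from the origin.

plate: A = 210 × 90 = 18900.00, centroid at (105.00, 45.00).
removed quarter-circle: A = −¼π·35² = -962.11, centroid at (195.15, 14.85).
ΣA = 17937.89 in², ΣAx̄ = 1796747.99 in³, ΣAȳ = 836208.33 in³.
x̄ = 1796747.99/17937.89 = 100.16 in; ȳ = 836208.33/17937.89 = 46.62 in.

x̄ = 100.16 in, ȳ = 46.62 in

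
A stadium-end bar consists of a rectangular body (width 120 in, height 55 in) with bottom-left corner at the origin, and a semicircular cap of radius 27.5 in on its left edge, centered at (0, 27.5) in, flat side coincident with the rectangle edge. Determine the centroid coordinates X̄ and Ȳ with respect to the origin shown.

X̄ = 49.07 in, Ȳ = 27.50 in

Part | A | x̄ᵢ | ȳᵢ | A·x̄ᵢ | A·ȳᵢ
rectangular body | 6600.00 | 60.00 | 27.50 | 396000.00 | 181500.00
semicircular end | 1187.91 | -11.67 | 27.50 | -13864.58 | 32667.65
Σ | 7787.91 |  |  | 382135.42 | 214167.65
X̄ = 382135.42 / 7787.91 = 49.07 in
Ȳ = 214167.65 / 7787.91 = 27.50 in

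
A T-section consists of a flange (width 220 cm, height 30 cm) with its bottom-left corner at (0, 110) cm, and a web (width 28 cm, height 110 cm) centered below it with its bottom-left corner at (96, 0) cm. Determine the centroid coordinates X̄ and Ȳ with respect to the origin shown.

X̄ = 110.00 cm, Ȳ = 102.73 cm

web: A = 28 × 110 = 3080.00, centroid at (110.00, 55.00).
flange: A = 220 × 30 = 6600.00, centroid at (110.00, 125.00).
ΣA = 9680.00 cm²
ΣAX̄ = (3080.00)(110.00) + (6600.00)(110.00) = 1064800.00 cm³
ΣAȲ = (3080.00)(55.00) + (6600.00)(125.00) = 994400.00 cm³
X̄ = 1064800.00 / 9680.00 = 110.00 cm
Ȳ = 994400.00 / 9680.00 = 102.73 cm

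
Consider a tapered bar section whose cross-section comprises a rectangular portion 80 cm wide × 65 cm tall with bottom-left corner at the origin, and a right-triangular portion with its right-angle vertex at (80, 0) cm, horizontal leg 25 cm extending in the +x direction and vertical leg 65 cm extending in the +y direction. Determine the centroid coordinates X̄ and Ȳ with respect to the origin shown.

rectangular portion: A = 80 × 65 = 5200.00, centroid at (40.00, 32.50).
triangular portion: A = ½·25·65 = 812.50, centroid at (88.33, 21.67).
ΣA = 6012.50 cm², ΣAX̄ = 279770.83 cm³, ΣAȲ = 186604.17 cm³.
X̄ = 279770.83/6012.50 = 46.53 cm; Ȳ = 186604.17/6012.50 = 31.04 cm.

X̄ = 46.53 cm, Ȳ = 31.04 cm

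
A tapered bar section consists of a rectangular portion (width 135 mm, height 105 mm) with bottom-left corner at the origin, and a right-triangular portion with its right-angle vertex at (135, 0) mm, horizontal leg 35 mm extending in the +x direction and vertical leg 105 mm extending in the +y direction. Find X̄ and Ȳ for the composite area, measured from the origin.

X̄ = 76.58 mm, Ȳ = 50.49 mm

rectangular portion: A = 135 × 105 = 14175.00, centroid at (67.50, 52.50).
triangular portion: A = ½·35·105 = 1837.50, centroid at (146.67, 35.00).
ΣA = 16012.50 mm²
ΣAX̄ = (14175.00)(67.50) + (1837.50)(146.67) = 1226312.50 mm³
ΣAȲ = (14175.00)(52.50) + (1837.50)(35.00) = 808500.00 mm³
X̄ = 1226312.50 / 16012.50 = 76.58 mm
Ȳ = 808500.00 / 16012.50 = 50.49 mm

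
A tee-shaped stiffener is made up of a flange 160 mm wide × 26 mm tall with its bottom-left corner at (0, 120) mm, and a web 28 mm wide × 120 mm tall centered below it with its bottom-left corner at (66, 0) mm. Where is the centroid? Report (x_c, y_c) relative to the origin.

web: A = 28 × 120 = 3360.00, centroid at (80.00, 60.00).
flange: A = 160 × 26 = 4160.00, centroid at (80.00, 133.00).
ΣA = 7520.00 mm²
ΣAx_c = (3360.00)(80.00) + (4160.00)(80.00) = 601600.00 mm³
ΣAy_c = (3360.00)(60.00) + (4160.00)(133.00) = 754880.00 mm³
x_c = 601600.00 / 7520.00 = 80.00 mm
y_c = 754880.00 / 7520.00 = 100.38 mm

x_c = 80.00 mm, y_c = 100.38 mm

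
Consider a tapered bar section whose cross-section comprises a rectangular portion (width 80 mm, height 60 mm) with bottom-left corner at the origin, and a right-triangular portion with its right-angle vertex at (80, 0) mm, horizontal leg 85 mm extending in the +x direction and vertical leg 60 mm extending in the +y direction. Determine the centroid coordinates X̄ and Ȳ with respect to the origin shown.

X̄ = 63.71 mm, Ȳ = 26.53 mm

rectangular portion: A = 80 × 60 = 4800.00, centroid at (40.00, 30.00).
triangular portion: A = ½·85·60 = 2550.00, centroid at (108.33, 20.00).
ΣA = 7350.00 mm², ΣAX̄ = 468250.00 mm³, ΣAȲ = 195000.00 mm³.
X̄ = 468250.00/7350.00 = 63.71 mm; Ȳ = 195000.00/7350.00 = 26.53 mm.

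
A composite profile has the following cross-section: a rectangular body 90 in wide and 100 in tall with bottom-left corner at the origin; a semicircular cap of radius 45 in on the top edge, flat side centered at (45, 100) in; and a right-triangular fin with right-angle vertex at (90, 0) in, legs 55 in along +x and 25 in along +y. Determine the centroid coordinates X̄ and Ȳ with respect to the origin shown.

rectangular body: A = 90 × 100 = 9000.00, centroid at (45.00, 50.00).
semicircular top: A = ½π·45² = 3180.86, centroid at (45.00, 119.10).
triangular fin: A = ½·55·25 = 687.50, centroid at (108.33, 8.33).
ΣA = 12868.36 in²
ΣAX̄ = (9000.00)(45.00) + (3180.86)(45.00) + (687.50)(108.33) = 622617.98 in³
ΣAȲ = (9000.00)(50.00) + (3180.86)(119.10) + (687.50)(8.33) = 834565.42 in³
X̄ = 622617.98 / 12868.36 = 48.38 in
Ȳ = 834565.42 / 12868.36 = 64.85 in

X̄ = 48.38 in, Ȳ = 64.85 in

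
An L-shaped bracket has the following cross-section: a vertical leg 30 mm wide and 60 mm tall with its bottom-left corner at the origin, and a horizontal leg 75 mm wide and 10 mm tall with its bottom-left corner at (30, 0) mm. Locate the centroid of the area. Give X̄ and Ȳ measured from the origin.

vertical leg: A = 30 × 60 = 1800.00, centroid at (15.00, 30.00).
horizontal leg: A = 75 × 10 = 750.00, centroid at (67.50, 5.00).
ΣA = 2550.00 mm², ΣAX̄ = 77625.00 mm³, ΣAȲ = 57750.00 mm³.
X̄ = 77625.00/2550.00 = 30.44 mm; Ȳ = 57750.00/2550.00 = 22.65 mm.

X̄ = 30.44 mm, Ȳ = 22.65 mm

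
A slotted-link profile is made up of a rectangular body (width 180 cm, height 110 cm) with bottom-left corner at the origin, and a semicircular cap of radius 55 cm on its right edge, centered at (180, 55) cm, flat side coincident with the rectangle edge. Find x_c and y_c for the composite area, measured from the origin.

rectangular body: A = 180 × 110 = 19800.00, centroid at (90.00, 55.00).
semicircular end: A = ½π·55² = 4751.66, centroid at (203.34, 55.00).
ΣA = 24551.66 cm², ΣAx_c = 2748215.27 cm³, ΣAy_c = 1350341.24 cm³.
x_c = 2748215.27/24551.66 = 111.94 cm; y_c = 1350341.24/24551.66 = 55.00 cm.

x_c = 111.94 cm, y_c = 55.00 cm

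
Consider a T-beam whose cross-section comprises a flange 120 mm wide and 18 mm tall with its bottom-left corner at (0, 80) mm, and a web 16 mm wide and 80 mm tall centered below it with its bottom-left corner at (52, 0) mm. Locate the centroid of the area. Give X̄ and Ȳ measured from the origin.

web: A = 16 × 80 = 1280.00, centroid at (60.00, 40.00).
flange: A = 120 × 18 = 2160.00, centroid at (60.00, 89.00).
ΣA = 3440.00 mm², ΣAX̄ = 206400.00 mm³, ΣAȲ = 243440.00 mm³.
X̄ = 206400.00/3440.00 = 60.00 mm; Ȳ = 243440.00/3440.00 = 70.77 mm.

X̄ = 60.00 mm, Ȳ = 70.77 mm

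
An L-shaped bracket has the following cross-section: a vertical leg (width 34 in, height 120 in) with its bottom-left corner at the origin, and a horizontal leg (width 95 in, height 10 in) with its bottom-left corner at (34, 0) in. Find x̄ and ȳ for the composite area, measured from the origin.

x̄ = 29.18 in, ȳ = 49.61 in

vertical leg: A = 34 × 120 = 4080.00, centroid at (17.00, 60.00).
horizontal leg: A = 95 × 10 = 950.00, centroid at (81.50, 5.00).
ΣA = 5030.00 in², ΣAx̄ = 146785.00 in³, ΣAȳ = 249550.00 in³.
x̄ = 146785.00/5030.00 = 29.18 in; ȳ = 249550.00/5030.00 = 49.61 in.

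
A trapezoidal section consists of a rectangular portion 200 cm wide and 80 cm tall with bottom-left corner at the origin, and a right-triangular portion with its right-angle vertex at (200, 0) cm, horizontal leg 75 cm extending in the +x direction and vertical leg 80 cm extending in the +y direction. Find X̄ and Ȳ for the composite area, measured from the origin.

X̄ = 119.74 cm, Ȳ = 37.89 cm

Part | A | x̄ᵢ | ȳᵢ | A·x̄ᵢ | A·ȳᵢ
rectangular portion | 16000.00 | 100.00 | 40.00 | 1600000.00 | 640000.00
triangular portion | 3000.00 | 225.00 | 26.67 | 675000.00 | 80000.00
Σ | 19000.00 |  |  | 2275000.00 | 720000.00
X̄ = 2275000.00 / 19000.00 = 119.74 cm
Ȳ = 720000.00 / 19000.00 = 37.89 cm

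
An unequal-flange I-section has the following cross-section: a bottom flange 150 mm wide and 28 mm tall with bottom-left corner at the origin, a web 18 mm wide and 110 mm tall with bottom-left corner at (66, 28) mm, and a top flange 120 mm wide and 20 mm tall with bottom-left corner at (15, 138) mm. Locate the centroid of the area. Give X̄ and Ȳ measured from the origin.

X̄ = 75.00 mm, Ȳ = 67.41 mm

Part | A | x̄ᵢ | ȳᵢ | A·x̄ᵢ | A·ȳᵢ
bottom flange | 4200.00 | 75.00 | 14.00 | 315000.00 | 58800.00
web | 1980.00 | 75.00 | 83.00 | 148500.00 | 164340.00
top flange | 2400.00 | 75.00 | 148.00 | 180000.00 | 355200.00
Σ | 8580.00 |  |  | 643500.00 | 578340.00
X̄ = 643500.00 / 8580.00 = 75.00 mm
Ȳ = 578340.00 / 8580.00 = 67.41 mm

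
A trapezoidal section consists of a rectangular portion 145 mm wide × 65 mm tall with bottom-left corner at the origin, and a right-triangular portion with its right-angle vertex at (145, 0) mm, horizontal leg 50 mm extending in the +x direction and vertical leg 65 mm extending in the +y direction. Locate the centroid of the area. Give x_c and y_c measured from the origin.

x_c = 85.61 mm, y_c = 30.91 mm

rectangular portion: A = 145 × 65 = 9425.00, centroid at (72.50, 32.50).
triangular portion: A = ½·50·65 = 1625.00, centroid at (161.67, 21.67).
ΣA = 11050.00 mm²
ΣAx_c = (9425.00)(72.50) + (1625.00)(161.67) = 946020.83 mm³
ΣAy_c = (9425.00)(32.50) + (1625.00)(21.67) = 341520.83 mm³
x_c = 946020.83 / 11050.00 = 85.61 mm
y_c = 341520.83 / 11050.00 = 30.91 mm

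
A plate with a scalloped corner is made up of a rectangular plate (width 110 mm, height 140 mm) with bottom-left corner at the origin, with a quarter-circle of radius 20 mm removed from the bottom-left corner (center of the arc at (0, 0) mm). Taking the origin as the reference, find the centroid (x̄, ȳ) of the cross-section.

x̄ = 55.97 mm, ȳ = 71.28 mm

Part | A | x̄ᵢ | ȳᵢ | A·x̄ᵢ | A·ȳᵢ
plate | 15400.00 | 55.00 | 70.00 | 847000.00 | 1078000.00
removed quarter-circle | -314.16 | 8.49 | 8.49 | -2666.67 | -2666.67
Σ | 15085.84 |  |  | 844333.33 | 1075333.33
x̄ = 844333.33 / 15085.84 = 55.97 mm
ȳ = 1075333.33 / 15085.84 = 71.28 mm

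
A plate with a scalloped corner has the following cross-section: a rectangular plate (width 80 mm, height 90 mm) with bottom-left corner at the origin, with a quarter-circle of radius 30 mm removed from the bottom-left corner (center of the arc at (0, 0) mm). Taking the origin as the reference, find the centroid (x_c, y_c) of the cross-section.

plate: A = 80 × 90 = 7200.00, centroid at (40.00, 45.00).
removed quarter-circle: A = −¼π·30² = -706.86, centroid at (12.73, 12.73).
ΣA = 6493.14 mm²
ΣAx_c = (7200.00)(40.00) + (-706.86)(12.73) = 279000.00 mm³
ΣAy_c = (7200.00)(45.00) + (-706.86)(12.73) = 315000.00 mm³
x_c = 279000.00 / 6493.14 = 42.97 mm
y_c = 315000.00 / 6493.14 = 48.51 mm

x_c = 42.97 mm, y_c = 48.51 mm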